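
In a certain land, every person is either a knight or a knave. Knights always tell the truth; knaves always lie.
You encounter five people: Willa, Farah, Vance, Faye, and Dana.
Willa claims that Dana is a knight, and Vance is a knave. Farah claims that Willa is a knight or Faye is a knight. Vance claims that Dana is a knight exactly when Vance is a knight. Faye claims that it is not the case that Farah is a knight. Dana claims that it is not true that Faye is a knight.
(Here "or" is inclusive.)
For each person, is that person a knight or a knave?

As a knight, Willa's statement "Dana is a knight, and Vance is a knave" should be true; it is.
Farah is a knight, so "Willa is a knight or Faye is a knight" must be true — and it is.
As a knave, Vance's statement "Dana is a knight exactly when Vance is a knight" should be False; it is.
As a knave, Faye's statement "it is not the case that Farah is a knight" should be False; it is.
As a knight, Dana's statement "it is not true that Faye is a knight" should be true; it is.

Knights: Willa, Farah, and Dana. Knaves: Vance and Faye.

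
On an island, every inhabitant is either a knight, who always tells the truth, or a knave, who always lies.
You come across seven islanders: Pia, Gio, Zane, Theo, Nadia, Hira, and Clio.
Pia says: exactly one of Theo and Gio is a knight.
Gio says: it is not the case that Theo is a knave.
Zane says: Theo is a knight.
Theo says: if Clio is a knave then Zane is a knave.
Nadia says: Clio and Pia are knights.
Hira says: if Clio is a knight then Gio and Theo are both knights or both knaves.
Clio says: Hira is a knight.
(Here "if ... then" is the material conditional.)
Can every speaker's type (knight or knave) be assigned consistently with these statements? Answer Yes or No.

Yes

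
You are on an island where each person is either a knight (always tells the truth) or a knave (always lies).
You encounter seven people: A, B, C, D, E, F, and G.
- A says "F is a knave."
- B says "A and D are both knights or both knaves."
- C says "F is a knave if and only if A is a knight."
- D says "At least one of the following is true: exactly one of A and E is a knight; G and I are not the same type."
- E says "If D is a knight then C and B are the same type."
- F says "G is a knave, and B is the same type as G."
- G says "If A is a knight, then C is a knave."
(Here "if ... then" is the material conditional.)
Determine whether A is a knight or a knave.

A is a knight.

Consistent assignments: {A=knight, B=knight, C=knight, D=knight, E=knight, F=knave, G=knave}
In every consistent assignment, A is a knight.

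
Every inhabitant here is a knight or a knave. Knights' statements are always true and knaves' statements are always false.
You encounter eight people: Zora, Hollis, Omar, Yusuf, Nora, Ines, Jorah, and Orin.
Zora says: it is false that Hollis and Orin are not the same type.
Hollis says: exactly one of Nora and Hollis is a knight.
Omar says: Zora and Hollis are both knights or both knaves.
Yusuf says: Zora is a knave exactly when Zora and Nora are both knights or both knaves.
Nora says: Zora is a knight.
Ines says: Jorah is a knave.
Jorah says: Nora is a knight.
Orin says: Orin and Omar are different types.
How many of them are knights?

3

The unique consistent assignment is Zora=knave, Hollis=knight, Omar=knave, Yusuf=knight, Nora=knave, Ines=knight, Jorah=knave, Orin=knave.
That has 3 knights.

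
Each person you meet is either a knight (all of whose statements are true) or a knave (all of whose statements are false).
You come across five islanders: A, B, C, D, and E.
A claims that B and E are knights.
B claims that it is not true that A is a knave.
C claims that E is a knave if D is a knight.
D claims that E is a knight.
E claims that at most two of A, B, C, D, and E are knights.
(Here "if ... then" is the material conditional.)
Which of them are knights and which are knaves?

A is a knave, B is a knave, C is a knave, D is a knight, and E is a knight.

Suppose A is a knight. Then A's statement "B and E are knights" would have to be true. Checking the 16 ways to assign the others, none is consistent with every speaker.
(For instance, with B=knave, C=knave, D=knight, E=knight, A's claim "B and E are knights" comes out false where it would need to be true.)
So A must be a knave, making "B and E are knights" false. Taking A=knave, B=knave, C=knave, D=knight, E=knight, each remaining statement checks out:
  B (knave): "it is not true that A is a knave" — false. ✓
  C (knave): "E is a knave if D is a knight" — false. ✓
  D (knight): "E is a knight" — true. ✓
  E (knight): "at most two of A, B, C, D, and E are knights" — true. ✓
This is the unique consistent assignment.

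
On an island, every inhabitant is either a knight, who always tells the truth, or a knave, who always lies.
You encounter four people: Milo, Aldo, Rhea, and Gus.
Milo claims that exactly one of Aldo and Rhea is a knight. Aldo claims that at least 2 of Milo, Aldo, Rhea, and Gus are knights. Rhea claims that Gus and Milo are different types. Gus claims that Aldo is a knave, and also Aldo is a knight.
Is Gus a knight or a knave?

Gus is a knave.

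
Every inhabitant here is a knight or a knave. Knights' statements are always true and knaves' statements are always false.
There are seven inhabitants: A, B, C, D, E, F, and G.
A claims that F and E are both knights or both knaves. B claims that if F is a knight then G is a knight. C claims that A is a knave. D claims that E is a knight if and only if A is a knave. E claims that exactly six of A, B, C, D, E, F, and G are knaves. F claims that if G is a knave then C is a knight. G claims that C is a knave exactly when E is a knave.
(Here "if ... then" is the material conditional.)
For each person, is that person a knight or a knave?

A is a knave, B is a knave, C is a knight, D is a knave, E is a knave, F is a knight, and G is a knave.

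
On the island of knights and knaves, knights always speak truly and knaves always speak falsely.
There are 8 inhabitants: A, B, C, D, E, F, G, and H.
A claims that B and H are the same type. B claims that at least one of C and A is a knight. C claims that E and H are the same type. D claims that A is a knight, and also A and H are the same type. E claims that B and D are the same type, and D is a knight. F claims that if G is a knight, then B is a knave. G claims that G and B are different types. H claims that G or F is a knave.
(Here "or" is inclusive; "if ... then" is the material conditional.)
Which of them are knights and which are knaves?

A is a knave, B is a knave, C is a knave, D is a knave, E is a knave, F is a knight, G is a knave, and H is a knight.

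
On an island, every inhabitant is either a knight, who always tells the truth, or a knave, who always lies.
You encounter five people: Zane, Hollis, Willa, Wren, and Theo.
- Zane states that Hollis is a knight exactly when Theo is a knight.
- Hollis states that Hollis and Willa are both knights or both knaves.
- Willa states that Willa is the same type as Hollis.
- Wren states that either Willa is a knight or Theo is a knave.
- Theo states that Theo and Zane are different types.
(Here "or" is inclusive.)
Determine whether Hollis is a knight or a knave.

Hollis is a knight.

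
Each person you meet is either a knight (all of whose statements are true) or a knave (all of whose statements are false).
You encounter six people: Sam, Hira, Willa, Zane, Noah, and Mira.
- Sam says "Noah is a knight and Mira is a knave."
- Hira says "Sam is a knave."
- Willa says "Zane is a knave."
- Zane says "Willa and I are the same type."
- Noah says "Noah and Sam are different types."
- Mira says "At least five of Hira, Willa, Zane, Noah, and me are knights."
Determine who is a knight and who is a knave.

Sam is a knave, Hira is a knight, Willa is a knight, Zane is a knave, Noah is a knave, and Mira is a knave.

Sam is a knave, so "Noah is a knight and Mira is a knave" must be false — and it is.
Since Hira is a knight, "Sam is a knave" needs to be true, which holds.
Since Willa is a knight, "Zane is a knave" needs to be true, which holds.
Zane is a knave; "Willa and I are the same type" is false, as required.
Noah is a knave, and the claim "Noah and Sam are different types" is indeed false.
As a knave, Mira's statement "at least five of Hira, Willa, Zane, Noah, and me are knights" should be false; it is.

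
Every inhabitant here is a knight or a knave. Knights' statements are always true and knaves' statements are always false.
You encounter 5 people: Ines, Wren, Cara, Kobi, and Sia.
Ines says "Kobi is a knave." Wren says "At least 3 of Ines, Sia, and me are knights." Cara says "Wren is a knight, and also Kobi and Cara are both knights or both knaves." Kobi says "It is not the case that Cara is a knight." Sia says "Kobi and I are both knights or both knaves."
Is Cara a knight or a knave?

Cara is a knave.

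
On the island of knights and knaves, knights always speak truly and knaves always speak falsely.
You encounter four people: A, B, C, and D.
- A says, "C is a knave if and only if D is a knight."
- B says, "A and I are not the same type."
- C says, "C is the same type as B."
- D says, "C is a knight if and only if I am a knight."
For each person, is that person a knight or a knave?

Suppose A is a knight. Then A's statement "C is a knave if and only if D is a knight" would have to be true. Checking the 8 ways to assign the others, none is consistent with every speaker.
(For instance, with B=knight, C=knight, D=knight, A's claim "C is a knave if and only if D is a knight" comes out false where it would need to be true.)
So A must be a knave, making "C is a knave if and only if D is a knight" false. Taking A=knave, B=knight, C=knight, D=knight, each remaining statement checks out:
  B (knight): "A and I are not the same type" — true. ✓
  C (knight): "C is the same type as B" — true. ✓
  D (knight): "C is a knight if and only if I am a knight" — true. ✓
This is the unique consistent assignment.

A is a knave, B is a knight, C is a knight, and D is a knight.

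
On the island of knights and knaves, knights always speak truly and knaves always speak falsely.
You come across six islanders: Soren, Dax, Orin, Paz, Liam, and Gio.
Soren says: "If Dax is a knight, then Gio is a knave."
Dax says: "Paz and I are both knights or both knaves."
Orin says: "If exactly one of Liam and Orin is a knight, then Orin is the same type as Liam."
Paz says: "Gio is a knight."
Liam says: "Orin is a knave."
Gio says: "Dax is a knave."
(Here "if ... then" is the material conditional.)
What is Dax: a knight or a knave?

Dax is a knave.

Consistent assignments: {Soren=knight, Dax=knave, Orin=knave, Paz=knight, Liam=knight, Gio=knight}
In every consistent assignment, Dax is a knave.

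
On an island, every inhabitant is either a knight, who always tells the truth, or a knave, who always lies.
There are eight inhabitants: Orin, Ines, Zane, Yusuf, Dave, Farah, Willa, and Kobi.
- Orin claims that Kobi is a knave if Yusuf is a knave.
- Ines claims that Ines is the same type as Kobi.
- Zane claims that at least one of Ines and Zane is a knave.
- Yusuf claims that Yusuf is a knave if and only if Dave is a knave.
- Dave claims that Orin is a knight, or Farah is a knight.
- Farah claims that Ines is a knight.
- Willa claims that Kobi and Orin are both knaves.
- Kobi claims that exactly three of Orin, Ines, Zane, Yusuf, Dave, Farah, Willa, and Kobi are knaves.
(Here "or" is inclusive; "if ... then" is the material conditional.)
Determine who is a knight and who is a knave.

Orin is a knight, Ines is a knave, Zane is a knight, Yusuf is a knight, Dave is a knight, Farah is a knave, Willa is a knave, and Kobi is a knight.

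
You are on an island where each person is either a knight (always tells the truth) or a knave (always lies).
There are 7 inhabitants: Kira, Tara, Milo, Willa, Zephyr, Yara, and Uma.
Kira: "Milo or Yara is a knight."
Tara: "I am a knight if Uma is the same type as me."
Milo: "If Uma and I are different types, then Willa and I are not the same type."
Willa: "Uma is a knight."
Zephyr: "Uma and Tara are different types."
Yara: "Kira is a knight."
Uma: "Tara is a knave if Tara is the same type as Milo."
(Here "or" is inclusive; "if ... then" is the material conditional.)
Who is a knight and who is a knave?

Kira is a knight, and the claim "Milo or Yara is a knight" is indeed True.
Tara (knight): "I am a knight if Uma is the same type as me" — True. ✓
Milo (knight): "if Uma and I are different types, then Willa and I are not the same type" — True. ✓
Willa (knave): "Uma is a knight" — false. ✓
Zephyr is a knight, so "Uma and Tara are different types" must be True — and it is.
Yara is a knight; "Kira is a knight" is True, as required.
Uma is a knave, so "Tara is a knave if Tara is the same type as Milo" must be false — and it is.

Kira is a knight, Tara is a knight, Milo is a knight, Willa is a knave, Zephyr is a knight, Yara is a knight, and Uma is a knave.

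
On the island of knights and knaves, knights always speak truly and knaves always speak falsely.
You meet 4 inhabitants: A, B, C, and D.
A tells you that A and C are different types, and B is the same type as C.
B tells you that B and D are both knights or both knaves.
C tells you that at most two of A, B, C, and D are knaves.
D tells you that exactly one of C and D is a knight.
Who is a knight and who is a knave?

Suppose A is a knight. Then A's statement "A and C are different types, and B is the same type as C" would have to be true. Checking the 8 ways to assign the others, none is consistent with every speaker.
(For instance, with B=knave, C=knave, D=knight, C's claim "at most two of A, B, C, and D are knaves" comes out true where it would need to be false.)
So A must be a knave, making "A and C are different types, and B is the same type as C" false. Taking A=knave, B=knave, C=knave, D=knight, each remaining statement checks out:
  B (knave): "B and D are both knights or both knaves" — false. ✓
  C (knave): "at most two of A, B, C, and D are knaves" — false. ✓
  D (knight): "exactly one of C and D is a knight" — true. ✓
This is the unique consistent assignment.

A is a knave, B is a knave, C is a knave, and D is a knight.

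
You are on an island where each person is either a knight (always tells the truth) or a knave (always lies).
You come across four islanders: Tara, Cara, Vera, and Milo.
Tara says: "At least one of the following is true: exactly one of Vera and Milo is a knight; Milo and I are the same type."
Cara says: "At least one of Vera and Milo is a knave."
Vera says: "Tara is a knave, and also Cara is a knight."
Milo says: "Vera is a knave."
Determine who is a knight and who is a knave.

Knights: Tara, Cara, and Milo. Knaves: Vera.

Suppose Tara is a knave. Then Tara's statement "at least one of the following is true: exactly one of Vera and Milo is a knight; Milo and I are the same type" would have to be false. Checking the 8 ways to assign the others, none is consistent with every speaker.
(For instance, with Cara=knight, Vera=knave, Milo=knight, Tara's claim "at least one of the following is true: exactly one of Vera and Milo is a knight; Milo and I are the same type" comes out true where it would need to be false.)
So Tara must be a knight, making "at least one of the following is true: exactly one of Vera and Milo is a knight; Milo and I are the same type" true. Taking Tara=knight, Cara=knight, Vera=knave, Milo=knight, each remaining statement checks out:
  Cara (knight): "at least one of Vera and Milo is a knave" — true. ✓
  Vera (knave): "Tara is a knave, and also Cara is a knight" — false. ✓
  Milo (knight): "Vera is a knave" — true. ✓
This is the unique consistent assignment.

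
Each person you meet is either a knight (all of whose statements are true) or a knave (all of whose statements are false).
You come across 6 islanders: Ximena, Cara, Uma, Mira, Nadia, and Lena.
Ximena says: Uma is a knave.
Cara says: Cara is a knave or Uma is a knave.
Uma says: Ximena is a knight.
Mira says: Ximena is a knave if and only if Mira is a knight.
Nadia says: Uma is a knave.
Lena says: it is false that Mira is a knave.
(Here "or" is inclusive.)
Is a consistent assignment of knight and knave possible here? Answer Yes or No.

No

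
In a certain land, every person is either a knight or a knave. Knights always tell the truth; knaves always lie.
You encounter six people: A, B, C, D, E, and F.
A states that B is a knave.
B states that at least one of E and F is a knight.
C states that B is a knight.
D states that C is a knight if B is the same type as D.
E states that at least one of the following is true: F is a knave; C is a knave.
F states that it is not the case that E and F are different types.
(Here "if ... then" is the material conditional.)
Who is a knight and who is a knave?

As a knave, A's statement "B is a knave" should be false; it is.
B is a knight, and the claim "at least one of E and F is a knight" is indeed true.
C is a knight; "B is a knight" is true, as required.
Since D is a knight, "C is a knight if B is the same type as D" needs to be true, which holds.
As a knight, E's statement "at least one of the following is true: F is a knave; C is a knave" should be true; it is.
F is a knave, and the claim "it is not the case that E and F are different types" is indeed false.

A is a knave, B is a knight, C is a knight, D is a knight, E is a knight, and F is a knave.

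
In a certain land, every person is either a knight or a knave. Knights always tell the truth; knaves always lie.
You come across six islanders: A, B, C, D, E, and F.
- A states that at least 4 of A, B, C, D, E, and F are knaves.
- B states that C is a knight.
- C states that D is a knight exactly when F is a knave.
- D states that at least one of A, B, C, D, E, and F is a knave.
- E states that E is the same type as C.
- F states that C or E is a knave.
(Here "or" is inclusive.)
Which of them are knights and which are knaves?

A is a knave, so "at least 4 of A, B, C, D, E, and F are knaves" must be False — and it is.
B is a knight; "C is a knight" is true, as required.
C (knight): "D is a knight exactly when F is a knave" — true. ✓
D is a knight; "at least one of A, B, C, D, E, and F is a knave" is true, as required.
As a knight, E's statement "E is the same type as C" should be true; it is.
F is a knave, and the claim "C or E is a knave" is indeed False.

A is a knave, B is a knight, C is a knight, D is a knight, E is a knight, and F is a knave.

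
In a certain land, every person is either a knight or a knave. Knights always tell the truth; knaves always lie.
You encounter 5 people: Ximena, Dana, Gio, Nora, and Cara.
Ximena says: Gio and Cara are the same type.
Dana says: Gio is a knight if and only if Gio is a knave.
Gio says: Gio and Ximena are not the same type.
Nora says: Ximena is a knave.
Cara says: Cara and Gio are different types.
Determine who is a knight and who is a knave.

Suppose Ximena is a knight. Then Ximena's statement "Gio and Cara are the same type" would have to be true. Checking the 16 ways to assign the others, none is consistent with every speaker.
(For instance, with Dana=knave, Gio=knave, Nora=knight, Cara=knight, Ximena's claim "Gio and Cara are the same type" comes out false where it would need to be true.)
So Ximena must be a knave, making "Gio and Cara are the same type" false. Taking Ximena=knave, Dana=knave, Gio=knave, Nora=knight, Cara=knight, each remaining statement checks out:
  Dana (knave): "Gio is a knight if and only if Gio is a knave" — false. ✓
  Gio (knave): "Gio and Ximena are not the same type" — false. ✓
  Nora (knight): "Ximena is a knave" — true. ✓
  Cara (knight): "Cara and Gio are different types" — true. ✓
This is the unique consistent assignment.

Ximena is a knave, Dana is a knave, Gio is a knave, Nora is a knight, and Cara is a knight.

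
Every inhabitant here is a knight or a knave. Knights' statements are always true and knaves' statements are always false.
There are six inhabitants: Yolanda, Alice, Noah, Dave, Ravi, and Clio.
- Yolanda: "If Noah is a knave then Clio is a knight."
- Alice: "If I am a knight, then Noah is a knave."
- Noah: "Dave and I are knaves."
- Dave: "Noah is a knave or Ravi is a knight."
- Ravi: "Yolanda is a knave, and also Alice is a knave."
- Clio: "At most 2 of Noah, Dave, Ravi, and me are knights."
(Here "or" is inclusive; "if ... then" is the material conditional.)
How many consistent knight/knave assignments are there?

1

Consistent assignments:
  Yolanda=knight, Alice=knight, Noah=knave, Dave=knight, Ravi=knave, Clio=knight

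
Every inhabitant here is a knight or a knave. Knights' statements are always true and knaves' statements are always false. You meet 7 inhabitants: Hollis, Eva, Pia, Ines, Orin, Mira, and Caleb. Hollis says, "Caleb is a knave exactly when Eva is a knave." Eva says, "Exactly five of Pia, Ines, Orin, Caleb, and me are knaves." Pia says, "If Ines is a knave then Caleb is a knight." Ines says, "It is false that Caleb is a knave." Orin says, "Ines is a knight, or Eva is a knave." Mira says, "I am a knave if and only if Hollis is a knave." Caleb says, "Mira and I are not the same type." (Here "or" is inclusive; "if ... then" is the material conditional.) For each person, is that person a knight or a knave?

Hollis is a knight, Eva is a knave, Pia is a knave, Ines is a knave, Orin is a knight, Mira is a knave, and Caleb is a knave.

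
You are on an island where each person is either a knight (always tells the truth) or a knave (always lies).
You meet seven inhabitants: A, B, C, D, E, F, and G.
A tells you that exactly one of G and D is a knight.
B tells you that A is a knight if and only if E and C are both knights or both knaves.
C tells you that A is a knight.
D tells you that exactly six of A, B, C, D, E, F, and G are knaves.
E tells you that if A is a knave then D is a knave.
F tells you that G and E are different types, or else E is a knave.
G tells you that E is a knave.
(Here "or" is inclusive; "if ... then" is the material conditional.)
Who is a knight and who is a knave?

Knights: B, E, and F. Knaves: A, C, D, and G.

As a knave, A's statement "exactly one of G and D is a knight" should be False; it is.
B (knight): "A is a knight if and only if E and C are both knights or both knaves" — true. ✓
C is a knave, so "A is a knight" must be False — and it is.
Since D is a knave, "exactly six of A, B, C, D, E, F, and G are knaves" needs to be False, which holds.
E is a knight, so "if A is a knave then D is a knave" must be true — and it is.
As a knight, F's statement "G and E are different types, or else E is a knave" should be true; it is.
As a knave, G's statement "E is a knave" should be False; it is.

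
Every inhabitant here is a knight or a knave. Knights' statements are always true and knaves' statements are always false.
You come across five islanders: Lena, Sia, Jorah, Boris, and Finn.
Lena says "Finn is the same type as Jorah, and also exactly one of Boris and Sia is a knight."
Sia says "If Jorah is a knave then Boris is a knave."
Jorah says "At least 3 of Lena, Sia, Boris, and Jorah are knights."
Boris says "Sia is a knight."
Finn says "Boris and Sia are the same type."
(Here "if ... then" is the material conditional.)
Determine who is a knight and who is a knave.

Knights: Sia, Jorah, Boris, and Finn. Knaves: Lena.

As a knave, Lena's statement "Finn is the same type as Jorah, and also exactly one of Boris and Sia is a knight" should be False; it is.
As a knight, Sia's statement "if Jorah is a knave then Boris is a knave" should be True; it is.
Jorah is a knight, so "at least 3 of Lena, Sia, Boris, and Jorah are knights" must be True — and it is.
Since Boris is a knight, "Sia is a knight" needs to be True, which holds.
As a knight, Finn's statement "Boris and Sia are the same type" should be True; it is.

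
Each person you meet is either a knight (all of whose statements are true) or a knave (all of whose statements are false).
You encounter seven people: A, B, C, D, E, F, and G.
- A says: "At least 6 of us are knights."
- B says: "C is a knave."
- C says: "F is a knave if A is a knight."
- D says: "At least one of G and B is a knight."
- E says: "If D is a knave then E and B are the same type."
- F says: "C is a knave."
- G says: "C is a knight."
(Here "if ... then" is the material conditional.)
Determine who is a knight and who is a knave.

As a knave, A's statement "at least 6 of us are knights" should be False; it is.
Since B is a knave, "C is a knave" needs to be False, which holds.
C (knight): "F is a knave if A is a knight" — True. ✓
D is a knight, and the claim "at least one of G and B is a knight" is indeed True.
E (knight): "if D is a knave then E and B are the same type" — True. ✓
F (knave): "C is a knave" — False. ✓
G is a knight; "C is a knight" is True, as required.

Knights: C, D, E, and G. Knaves: A, B, and F.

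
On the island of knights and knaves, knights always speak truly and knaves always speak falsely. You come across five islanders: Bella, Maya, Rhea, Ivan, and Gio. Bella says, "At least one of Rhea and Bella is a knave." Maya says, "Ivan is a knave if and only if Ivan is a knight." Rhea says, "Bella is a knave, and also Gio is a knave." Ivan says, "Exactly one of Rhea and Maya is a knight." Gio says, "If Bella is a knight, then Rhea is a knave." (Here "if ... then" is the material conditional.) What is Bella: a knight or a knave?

Consistent assignments: {Bella=knight, Maya=knave, Rhea=knave, Ivan=knave, Gio=knight}
In every consistent assignment, Bella is a knight.

Bella is a knight.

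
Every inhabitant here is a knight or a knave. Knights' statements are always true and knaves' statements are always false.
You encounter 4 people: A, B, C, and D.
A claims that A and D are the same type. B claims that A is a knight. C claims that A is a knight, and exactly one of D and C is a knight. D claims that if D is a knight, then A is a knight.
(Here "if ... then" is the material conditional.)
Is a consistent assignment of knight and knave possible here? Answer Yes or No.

No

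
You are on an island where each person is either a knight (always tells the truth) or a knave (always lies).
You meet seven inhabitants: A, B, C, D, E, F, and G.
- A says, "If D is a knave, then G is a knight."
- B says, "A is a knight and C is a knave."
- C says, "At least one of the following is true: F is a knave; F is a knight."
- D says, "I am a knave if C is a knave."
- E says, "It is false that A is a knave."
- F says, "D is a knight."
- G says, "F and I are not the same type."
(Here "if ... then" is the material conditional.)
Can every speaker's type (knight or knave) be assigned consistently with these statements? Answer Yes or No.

No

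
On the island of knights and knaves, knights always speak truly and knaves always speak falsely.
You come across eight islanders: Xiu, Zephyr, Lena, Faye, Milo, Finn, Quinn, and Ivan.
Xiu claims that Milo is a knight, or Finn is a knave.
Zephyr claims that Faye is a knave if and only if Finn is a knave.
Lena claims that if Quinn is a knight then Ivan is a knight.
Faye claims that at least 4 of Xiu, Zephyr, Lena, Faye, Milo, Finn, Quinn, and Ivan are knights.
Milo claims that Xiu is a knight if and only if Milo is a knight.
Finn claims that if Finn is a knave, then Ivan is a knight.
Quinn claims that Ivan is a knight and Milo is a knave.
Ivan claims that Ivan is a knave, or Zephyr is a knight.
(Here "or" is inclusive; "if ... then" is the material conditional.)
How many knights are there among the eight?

7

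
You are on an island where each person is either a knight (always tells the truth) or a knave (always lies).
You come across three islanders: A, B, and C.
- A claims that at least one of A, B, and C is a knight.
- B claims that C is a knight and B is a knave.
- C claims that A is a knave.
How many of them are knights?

1

The unique consistent assignment is A=knight, B=knave, C=knave.
That has 1 knight.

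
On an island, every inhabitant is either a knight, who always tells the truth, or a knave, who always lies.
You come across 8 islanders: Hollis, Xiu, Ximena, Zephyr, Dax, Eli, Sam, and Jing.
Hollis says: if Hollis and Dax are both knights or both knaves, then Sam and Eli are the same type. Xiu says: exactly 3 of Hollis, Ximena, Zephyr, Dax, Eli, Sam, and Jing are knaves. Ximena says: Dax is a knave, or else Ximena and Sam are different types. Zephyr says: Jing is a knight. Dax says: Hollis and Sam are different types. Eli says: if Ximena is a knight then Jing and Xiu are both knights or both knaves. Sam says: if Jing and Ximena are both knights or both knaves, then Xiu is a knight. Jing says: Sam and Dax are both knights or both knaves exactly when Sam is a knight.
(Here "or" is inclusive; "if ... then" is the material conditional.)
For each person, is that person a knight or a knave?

Hollis is a knight, Xiu is a knave, Ximena is a knight, Zephyr is a knight, Dax is a knight, Eli is a knave, Sam is a knave, and Jing is a knight.

Hollis is a knight; "if Hollis and Dax are both knights or both knaves, then Sam and Eli are the same type" is True, as required.
Xiu is a knave, so "exactly 3 of Hollis, Ximena, Zephyr, Dax, Eli, Sam, and Jing are knaves" must be False — and it is.
Ximena is a knight, so "Dax is a knave, or else Ximena and Sam are different types" must be True — and it is.
Since Zephyr is a knight, "Jing is a knight" needs to be True, which holds.
Dax is a knight, so "Hollis and Sam are different types" must be True — and it is.
Eli is a knave, so "if Ximena is a knight then Jing and Xiu are both knights or both knaves" must be False — and it is.
Sam is a knave; "if Jing and Ximena are both knights or both knaves, then Xiu is a knight" is False, as required.
Jing (knight): "Sam and Dax are both knights or both knaves exactly when Sam is a knight" — True. ✓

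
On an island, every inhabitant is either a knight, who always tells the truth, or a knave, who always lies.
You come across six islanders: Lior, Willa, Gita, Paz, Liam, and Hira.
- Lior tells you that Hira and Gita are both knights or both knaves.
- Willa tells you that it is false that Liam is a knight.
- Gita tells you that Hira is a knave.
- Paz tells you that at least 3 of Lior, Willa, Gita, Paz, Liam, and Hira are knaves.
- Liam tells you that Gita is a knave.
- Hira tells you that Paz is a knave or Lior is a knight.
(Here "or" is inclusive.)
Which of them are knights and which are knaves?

Since Lior is a knave, "Hira and Gita are both knights or both knaves" needs to be False, which holds.
Willa (knight): "it is false that Liam is a knight" — True. ✓
Gita is a knight; "Hira is a knave" is True, as required.
Since Paz is a knight, "at least 3 of Lior, Willa, Gita, Paz, Liam, and Hira are knaves" needs to be True, which holds.
Liam (knave): "Gita is a knave" — False. ✓
Hira (knave): "Paz is a knave or Lior is a knight" — False. ✓

Knights: Willa, Gita, and Paz. Knaves: Lior, Liam, and Hira.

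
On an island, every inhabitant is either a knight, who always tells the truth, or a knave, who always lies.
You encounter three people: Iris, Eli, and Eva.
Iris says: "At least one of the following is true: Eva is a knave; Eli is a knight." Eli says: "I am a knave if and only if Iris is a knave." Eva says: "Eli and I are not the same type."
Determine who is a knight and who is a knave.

Suppose Iris is a knave. Then Iris's statement "at least one of the following is true: Eva is a knave; Eli is a knight" would have to be false. Checking the 4 ways to assign the others, none is consistent with every speaker.
(For instance, with Eli=knave, Eva=knave, Iris's claim "at least one of the following is true: Eva is a knave; Eli is a knight" comes out true where it would need to be false.)
So Iris must be a knight, making "at least one of the following is true: Eva is a knave; Eli is a knight" true. Taking Iris=knight, Eli=knave, Eva=knave, each remaining statement checks out:
  Eli (knave): "I am a knave if and only if Iris is a knave" — false. ✓
  Eva (knave): "Eli and I are not the same type" — false. ✓
This is the unique consistent assignment.

Iris is a knight, Eli is a knave, and Eva is a knave.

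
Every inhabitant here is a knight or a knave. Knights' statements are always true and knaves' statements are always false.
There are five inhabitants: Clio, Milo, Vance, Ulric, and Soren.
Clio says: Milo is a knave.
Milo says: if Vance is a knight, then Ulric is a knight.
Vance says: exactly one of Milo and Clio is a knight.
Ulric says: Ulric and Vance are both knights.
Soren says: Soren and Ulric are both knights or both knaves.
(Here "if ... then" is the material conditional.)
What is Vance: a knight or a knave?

Vance is a knight.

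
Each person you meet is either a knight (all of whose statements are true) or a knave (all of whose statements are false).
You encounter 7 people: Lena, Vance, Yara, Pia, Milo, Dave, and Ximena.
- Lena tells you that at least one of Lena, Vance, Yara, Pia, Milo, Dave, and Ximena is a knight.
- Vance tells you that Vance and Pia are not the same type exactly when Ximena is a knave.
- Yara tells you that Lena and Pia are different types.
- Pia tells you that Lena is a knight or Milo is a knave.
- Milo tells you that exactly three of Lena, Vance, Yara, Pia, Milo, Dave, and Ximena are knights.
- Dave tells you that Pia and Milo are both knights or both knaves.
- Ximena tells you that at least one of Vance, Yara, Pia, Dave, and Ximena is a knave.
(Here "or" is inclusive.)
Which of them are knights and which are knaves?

Knights: Lena, Vance, Pia, and Ximena. Knaves: Yara, Milo, and Dave.

Lena is a knight; "at least one of Lena, Vance, Yara, Pia, Milo, Dave, and Ximena is a knight" is true, as required.
As a knight, Vance's statement "Vance and Pia are not the same type exactly when Ximena is a knave" should be true; it is.
Yara (knave): "Lena and Pia are different types" — false. ✓
Pia is a knight, and the claim "Lena is a knight or Milo is a knave" is indeed true.
Milo (knave): "exactly three of Lena, Vance, Yara, Pia, Milo, Dave, and Ximena are knights" — false. ✓
Dave is a knave; "Pia and Milo are both knights or both knaves" is false, as required.
As a knight, Ximena's statement "at least one of Vance, Yara, Pia, Dave, and Ximena is a knave" should be true; it is.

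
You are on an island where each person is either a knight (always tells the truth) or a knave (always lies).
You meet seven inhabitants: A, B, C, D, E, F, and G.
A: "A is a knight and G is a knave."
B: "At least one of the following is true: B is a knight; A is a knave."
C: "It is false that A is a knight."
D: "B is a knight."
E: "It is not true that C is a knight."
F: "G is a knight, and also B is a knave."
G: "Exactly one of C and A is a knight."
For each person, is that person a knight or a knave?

A is a knave, B is a knight, C is a knight, D is a knight, E is a knave, F is a knave, and G is a knight.

Since A is a knave, "A is a knight and G is a knave" needs to be false, which holds.
Since B is a knight, "at least one of the following is true: B is a knight; A is a knave" needs to be true, which holds.
C is a knight, so "it is false that A is a knight" must be true — and it is.
Since D is a knight, "B is a knight" needs to be true, which holds.
Since E is a knave, "it is not true that C is a knight" needs to be false, which holds.
F is a knave, so "G is a knight, and also B is a knave" must be false — and it is.
G is a knight, and the claim "exactly one of C and A is a knight" is indeed true.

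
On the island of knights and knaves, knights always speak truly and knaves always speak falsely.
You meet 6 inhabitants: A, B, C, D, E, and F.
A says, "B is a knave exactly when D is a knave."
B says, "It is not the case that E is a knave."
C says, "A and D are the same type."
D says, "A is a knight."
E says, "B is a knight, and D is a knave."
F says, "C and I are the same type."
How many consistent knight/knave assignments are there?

2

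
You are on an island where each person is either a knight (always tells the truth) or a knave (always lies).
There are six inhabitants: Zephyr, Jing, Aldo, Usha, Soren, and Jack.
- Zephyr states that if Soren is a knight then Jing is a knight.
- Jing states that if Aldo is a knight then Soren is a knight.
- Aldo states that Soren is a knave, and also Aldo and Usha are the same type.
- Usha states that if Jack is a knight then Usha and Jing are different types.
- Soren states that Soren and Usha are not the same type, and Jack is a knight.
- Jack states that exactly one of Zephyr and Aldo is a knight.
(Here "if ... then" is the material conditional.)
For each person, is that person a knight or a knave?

Knights: Zephyr, Aldo, and Usha. Knaves: Jing, Soren, and Jack.

Since Zephyr is a knight, "if Soren is a knight then Jing is a knight" needs to be True, which holds.
Since Jing is a knave, "if Aldo is a knight then Soren is a knight" needs to be false, which holds.
As a knight, Aldo's statement "Soren is a knave, and also Aldo and Usha are the same type" should be True; it is.
Usha is a knight, and the claim "if Jack is a knight then Usha and Jing are different types" is indeed True.
Since Soren is a knave, "Soren and Usha are not the same type, and Jack is a knight" needs to be false, which holds.
As a knave, Jack's statement "exactly one of Zephyr and Aldo is a knight" should be false; it is.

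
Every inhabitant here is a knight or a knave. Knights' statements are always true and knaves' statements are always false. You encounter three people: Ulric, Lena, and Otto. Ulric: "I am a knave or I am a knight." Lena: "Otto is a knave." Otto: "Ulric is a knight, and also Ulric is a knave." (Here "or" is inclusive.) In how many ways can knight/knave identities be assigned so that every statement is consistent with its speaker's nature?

1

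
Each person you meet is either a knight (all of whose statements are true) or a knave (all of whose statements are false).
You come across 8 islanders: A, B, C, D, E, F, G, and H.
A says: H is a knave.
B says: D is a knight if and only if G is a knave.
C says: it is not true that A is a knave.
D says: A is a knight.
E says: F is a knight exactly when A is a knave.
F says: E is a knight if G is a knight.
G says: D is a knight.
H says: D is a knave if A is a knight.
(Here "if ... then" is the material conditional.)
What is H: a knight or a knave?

H is a knight.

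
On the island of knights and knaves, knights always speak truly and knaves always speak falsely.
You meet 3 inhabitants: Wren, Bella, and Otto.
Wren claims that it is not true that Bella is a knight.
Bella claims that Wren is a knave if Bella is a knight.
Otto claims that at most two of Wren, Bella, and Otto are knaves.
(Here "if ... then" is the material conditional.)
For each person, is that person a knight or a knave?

Knights: Bella and Otto. Knaves: Wren.

As a knave, Wren's statement "it is not true that Bella is a knight" should be False; it is.
As a knight, Bella's statement "Wren is a knave if Bella is a knight" should be True; it is.
Otto is a knight, and the claim "at most two of Wren, Bella, and Otto are knaves" is indeed True.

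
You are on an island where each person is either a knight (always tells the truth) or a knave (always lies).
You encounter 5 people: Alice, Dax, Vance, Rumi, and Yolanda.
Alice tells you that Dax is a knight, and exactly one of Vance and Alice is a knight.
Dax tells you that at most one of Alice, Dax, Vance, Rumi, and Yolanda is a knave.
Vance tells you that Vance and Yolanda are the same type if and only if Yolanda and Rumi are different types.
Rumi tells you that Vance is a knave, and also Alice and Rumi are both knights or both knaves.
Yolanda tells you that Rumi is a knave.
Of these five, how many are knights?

2

The unique consistent assignment is Alice=knave, Dax=knave, Vance=knight, Rumi=knave, Yolanda=knight.
That has 2 knights.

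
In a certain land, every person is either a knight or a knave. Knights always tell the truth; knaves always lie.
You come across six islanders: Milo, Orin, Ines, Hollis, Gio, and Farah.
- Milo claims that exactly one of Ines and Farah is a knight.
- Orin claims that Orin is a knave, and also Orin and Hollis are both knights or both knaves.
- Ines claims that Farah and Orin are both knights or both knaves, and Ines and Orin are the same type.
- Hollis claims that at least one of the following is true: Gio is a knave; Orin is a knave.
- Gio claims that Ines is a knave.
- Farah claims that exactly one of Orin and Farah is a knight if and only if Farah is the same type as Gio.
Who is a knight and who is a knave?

Knights: Milo, Hollis, Gio, and Farah. Knaves: Orin and Ines.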